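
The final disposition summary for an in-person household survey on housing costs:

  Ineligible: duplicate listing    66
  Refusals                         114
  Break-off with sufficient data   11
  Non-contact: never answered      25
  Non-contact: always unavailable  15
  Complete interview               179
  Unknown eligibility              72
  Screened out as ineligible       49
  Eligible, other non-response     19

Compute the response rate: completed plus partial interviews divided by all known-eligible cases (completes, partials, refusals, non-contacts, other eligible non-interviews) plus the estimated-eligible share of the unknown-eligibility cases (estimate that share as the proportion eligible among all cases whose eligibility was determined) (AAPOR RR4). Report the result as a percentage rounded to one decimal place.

Non-contacts = 25 + 15 = 40
Out of scope = 49 + 66 = 115
Top = 179 + 11 = 190
Known eligible = 179 + 11 + 114 + 40 + 19 = 363
e = 363 / (363 + 115) = 363 / 478 = 0.7594
Eligible share of unknowns = 0.7594 × 72 = 54.68
Denom = 363 + 54.68 = 417.68
RR4 = 190 / 417.68 = 0.4549

45.5%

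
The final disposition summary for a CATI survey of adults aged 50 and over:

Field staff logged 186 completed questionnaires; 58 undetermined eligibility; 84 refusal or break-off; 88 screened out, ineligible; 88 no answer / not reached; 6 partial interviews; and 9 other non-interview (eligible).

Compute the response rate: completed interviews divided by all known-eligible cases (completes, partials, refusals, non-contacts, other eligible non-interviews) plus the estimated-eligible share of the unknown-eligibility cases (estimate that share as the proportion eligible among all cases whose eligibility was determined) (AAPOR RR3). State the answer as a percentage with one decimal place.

Top → 186
Known eligible → 186 + 6 + 84 + 88 + 9 = 373
e = 373 / (373 + 88) = 373 / 461 = 0.8091
Eligible share of unknowns → 0.8091 × 58 = 46.93
Denom → 373 + 46.93 = 419.93
RR3 = 186 / 419.93 = 0.4429

44.3%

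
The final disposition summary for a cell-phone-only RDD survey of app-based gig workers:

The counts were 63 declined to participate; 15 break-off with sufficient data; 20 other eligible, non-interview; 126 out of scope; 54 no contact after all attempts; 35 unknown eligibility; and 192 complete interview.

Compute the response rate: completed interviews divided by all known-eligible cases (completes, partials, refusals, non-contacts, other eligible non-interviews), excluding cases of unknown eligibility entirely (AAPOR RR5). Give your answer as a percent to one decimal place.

55.8%

Numerator → 192
Denominator → 192 + 15 + 63 + 54 + 20 = 344
RR5 = 192 / 344 = 0.5581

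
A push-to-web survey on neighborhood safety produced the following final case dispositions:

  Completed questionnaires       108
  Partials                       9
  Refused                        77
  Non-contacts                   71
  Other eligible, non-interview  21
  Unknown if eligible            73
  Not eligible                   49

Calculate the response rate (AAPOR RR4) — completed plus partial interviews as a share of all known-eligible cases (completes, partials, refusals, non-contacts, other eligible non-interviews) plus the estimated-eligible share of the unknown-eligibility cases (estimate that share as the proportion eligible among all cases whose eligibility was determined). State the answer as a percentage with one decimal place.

Top = 108 + 9 = 117
Eligible (known) = 108 + 9 + 77 + 71 + 21 = 286
e = 286 / (286 + 49) = 286 / 335 = 0.8537
Eligible share of unknowns = 0.8537 × 73 = 62.32
Base = 286 + 62.32 = 348.32
RR4 = 117 / 348.32 = 0.3359

33.6%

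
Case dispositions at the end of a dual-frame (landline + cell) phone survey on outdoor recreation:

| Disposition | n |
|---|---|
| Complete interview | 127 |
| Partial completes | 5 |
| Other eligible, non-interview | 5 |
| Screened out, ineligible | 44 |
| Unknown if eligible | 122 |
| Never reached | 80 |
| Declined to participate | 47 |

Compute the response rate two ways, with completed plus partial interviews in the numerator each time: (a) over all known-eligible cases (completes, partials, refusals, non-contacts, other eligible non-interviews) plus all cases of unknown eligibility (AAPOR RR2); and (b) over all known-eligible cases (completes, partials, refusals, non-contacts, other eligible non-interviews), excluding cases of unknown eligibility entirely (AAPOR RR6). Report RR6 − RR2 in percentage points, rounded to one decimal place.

15.8

Num: 127 + 5 = 132
Base: 127 + 5 + 47 + 80 + 5 + 122 = 386
RR2 = 132 / 386 = 0.3420
Base: 127 + 5 + 47 + 80 + 5 = 264
RR6 = 132 / 264 = 0.5000
Difference = 50.00 − 34.20 = 15.80 percentage points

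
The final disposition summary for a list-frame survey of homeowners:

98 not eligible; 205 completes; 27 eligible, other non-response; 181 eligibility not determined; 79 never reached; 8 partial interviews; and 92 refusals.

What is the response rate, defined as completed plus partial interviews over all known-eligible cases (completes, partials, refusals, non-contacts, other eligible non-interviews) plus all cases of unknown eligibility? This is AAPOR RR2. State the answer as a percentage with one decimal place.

Numerator: 205 + 8 = 213
Denominator: 205 + 8 + 92 + 79 + 27 + 181 = 592
RR2 = 213 / 592 = 0.3598

36.0%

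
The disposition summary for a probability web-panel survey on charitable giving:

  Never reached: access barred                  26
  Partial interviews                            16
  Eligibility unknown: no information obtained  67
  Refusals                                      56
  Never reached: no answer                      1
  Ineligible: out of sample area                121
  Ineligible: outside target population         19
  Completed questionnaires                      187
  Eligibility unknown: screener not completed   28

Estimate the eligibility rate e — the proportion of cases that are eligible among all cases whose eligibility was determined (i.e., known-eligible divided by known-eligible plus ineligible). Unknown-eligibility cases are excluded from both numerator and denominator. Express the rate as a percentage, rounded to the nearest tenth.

No contact after all attempts = 1 + 26 = 27
Unknown eligibility = 28 + 67 = 95
Ineligible = 19 + 121 = 140
Determined eligible = 187 + 16 + 56 + 27 = 286
e = 286 / (286 + 140) = 286 / 426 = 0.6714

67.1%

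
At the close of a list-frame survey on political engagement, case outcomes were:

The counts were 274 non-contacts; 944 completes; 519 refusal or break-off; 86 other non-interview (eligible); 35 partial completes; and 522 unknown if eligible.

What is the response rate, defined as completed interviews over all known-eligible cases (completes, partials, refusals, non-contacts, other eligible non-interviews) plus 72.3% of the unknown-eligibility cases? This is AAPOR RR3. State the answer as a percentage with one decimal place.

Top = 944
Eligible (known) = 944 + 35 + 519 + 274 + 86 = 1858
Eligible share of unknowns = 0.7230 × 522 = 377.41
Base = 1858 + 377.41 = 2235.41
RR3 = 944 / 2235.41 = 0.4223

42.2%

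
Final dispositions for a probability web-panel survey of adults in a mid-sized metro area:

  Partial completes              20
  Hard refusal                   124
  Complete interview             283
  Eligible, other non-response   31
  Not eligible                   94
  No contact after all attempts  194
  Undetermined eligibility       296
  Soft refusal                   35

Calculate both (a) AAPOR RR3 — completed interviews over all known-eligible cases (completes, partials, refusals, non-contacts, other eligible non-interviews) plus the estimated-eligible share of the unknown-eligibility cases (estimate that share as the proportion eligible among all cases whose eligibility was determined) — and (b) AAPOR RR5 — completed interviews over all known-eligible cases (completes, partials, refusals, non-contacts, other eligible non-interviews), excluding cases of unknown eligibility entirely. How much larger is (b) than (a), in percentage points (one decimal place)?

11.3

Refused = 124 + 35 = 159
Numerator → 283
Known eligible → 283 + 20 + 159 + 194 + 31 = 687
e = 687 / (687 + 94) = 687 / 781 = 0.8796
Estimated eligible among unknowns → 0.8796 × 296 = 260.36
Denom → 687 + 260.36 = 947.36
RR3 = 283 / 947.36 = 0.2987
Denom → 283 + 20 + 159 + 194 + 31 = 687
RR5 = 283 / 687 = 0.4119
Difference = 41.19 − 29.87 = 11.32 percentage points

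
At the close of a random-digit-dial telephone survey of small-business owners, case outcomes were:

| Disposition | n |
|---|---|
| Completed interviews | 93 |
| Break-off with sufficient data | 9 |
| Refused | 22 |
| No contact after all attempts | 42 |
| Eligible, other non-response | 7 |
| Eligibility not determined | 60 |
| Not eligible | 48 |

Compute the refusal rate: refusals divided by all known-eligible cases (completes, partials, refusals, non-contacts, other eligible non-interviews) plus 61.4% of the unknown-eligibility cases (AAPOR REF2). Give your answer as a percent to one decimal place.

Numerator: 22
Eligible (known): 93 + 9 + 22 + 42 + 7 = 173
Estimated eligible among unknowns: 0.6140 × 60 = 36.84
Denom: 173 + 36.84 = 209.84
REF2 = 22 / 209.84 = 0.1048

10.5%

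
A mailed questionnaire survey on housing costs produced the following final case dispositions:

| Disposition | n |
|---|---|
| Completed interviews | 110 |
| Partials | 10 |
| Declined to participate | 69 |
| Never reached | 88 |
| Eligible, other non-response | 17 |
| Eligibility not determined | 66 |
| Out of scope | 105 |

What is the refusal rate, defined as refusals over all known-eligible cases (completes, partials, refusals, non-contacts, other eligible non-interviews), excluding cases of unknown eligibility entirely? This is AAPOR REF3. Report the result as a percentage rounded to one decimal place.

23.5%

Top = 69
Denominator = 110 + 10 + 69 + 88 + 17 = 294
REF3 = 69 / 294 = 0.2347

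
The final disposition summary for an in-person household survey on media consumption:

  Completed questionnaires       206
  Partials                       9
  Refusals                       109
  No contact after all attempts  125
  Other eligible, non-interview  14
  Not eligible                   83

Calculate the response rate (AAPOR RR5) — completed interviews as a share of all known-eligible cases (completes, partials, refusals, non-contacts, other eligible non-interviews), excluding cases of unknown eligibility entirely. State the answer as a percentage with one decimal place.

44.5%

Num → 206
Base → 206 + 9 + 109 + 125 + 14 = 463
RR5 = 206 / 463 = 0.4449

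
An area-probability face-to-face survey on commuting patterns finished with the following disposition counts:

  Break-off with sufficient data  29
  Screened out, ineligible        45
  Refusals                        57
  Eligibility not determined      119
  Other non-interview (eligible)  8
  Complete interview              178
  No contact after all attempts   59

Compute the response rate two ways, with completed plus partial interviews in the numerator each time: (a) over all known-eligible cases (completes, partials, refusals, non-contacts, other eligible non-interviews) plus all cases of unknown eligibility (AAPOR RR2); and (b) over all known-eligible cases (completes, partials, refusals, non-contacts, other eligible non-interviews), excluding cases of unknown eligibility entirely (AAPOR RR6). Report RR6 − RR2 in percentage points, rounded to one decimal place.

Numerator = 178 + 29 = 207
Denom = 178 + 29 + 57 + 59 + 8 + 119 = 450
RR2 = 207 / 450 = 0.4600
Denom = 178 + 29 + 57 + 59 + 8 = 331
RR6 = 207 / 331 = 0.6254
Difference = 62.54 − 46.00 = 16.54 percentage points

16.5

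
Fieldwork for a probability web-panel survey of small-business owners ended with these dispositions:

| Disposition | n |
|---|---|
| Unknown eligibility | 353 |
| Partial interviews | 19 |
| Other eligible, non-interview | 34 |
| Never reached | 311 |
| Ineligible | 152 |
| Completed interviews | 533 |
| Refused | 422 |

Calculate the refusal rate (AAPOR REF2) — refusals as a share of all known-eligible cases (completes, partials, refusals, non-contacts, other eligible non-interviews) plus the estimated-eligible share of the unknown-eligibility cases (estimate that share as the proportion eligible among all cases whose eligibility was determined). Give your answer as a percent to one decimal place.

Num → 422
Determined eligible → 533 + 19 + 422 + 311 + 34 = 1319
e = 1319 / (1319 + 152) = 1319 / 1471 = 0.8967
Eligible share of unknowns → 0.8967 × 353 = 316.54
Denominator → 1319 + 316.54 = 1635.54
REF2 = 422 / 1635.54 = 0.2580

25.8%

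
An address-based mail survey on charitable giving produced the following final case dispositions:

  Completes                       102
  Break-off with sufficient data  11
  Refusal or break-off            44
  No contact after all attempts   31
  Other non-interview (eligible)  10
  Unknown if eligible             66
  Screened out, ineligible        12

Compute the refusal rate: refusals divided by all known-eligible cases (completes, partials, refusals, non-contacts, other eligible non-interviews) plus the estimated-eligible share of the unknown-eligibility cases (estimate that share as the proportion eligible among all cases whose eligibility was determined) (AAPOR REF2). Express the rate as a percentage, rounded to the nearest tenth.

Num → 44
Known eligible → 102 + 11 + 44 + 31 + 10 = 198
e = 198 / (198 + 12) = 198 / 210 = 0.9429
e × U → 0.9429 × 66 = 62.23
Denom → 198 + 62.23 = 260.23
REF2 = 44 / 260.23 = 0.1691

16.9%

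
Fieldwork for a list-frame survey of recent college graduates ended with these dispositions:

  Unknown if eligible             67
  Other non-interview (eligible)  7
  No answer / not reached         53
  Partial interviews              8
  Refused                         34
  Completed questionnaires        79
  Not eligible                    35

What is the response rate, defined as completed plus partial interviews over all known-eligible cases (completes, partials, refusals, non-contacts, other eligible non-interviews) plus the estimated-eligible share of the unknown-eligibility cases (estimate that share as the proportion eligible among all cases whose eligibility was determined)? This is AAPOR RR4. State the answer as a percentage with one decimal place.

36.7%

Top: 79 + 8 = 87
Known eligible: 79 + 8 + 34 + 53 + 7 = 181
e = 181 / (181 + 35) = 181 / 216 = 0.8380
Eligible share of unknowns: 0.8380 × 67 = 56.15
Denominator: 181 + 56.15 = 237.15
RR4 = 87 / 237.15 = 0.3669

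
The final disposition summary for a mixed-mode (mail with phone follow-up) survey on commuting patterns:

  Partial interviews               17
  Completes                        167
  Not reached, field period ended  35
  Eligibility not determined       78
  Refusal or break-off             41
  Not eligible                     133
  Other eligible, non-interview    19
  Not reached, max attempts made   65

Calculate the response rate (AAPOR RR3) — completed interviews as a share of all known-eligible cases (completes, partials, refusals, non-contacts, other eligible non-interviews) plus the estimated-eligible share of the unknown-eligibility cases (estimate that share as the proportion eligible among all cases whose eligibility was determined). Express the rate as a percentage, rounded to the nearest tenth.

41.7%

No contact after all attempts = 35 + 65 = 100
Num: 167
Eligible (known): 167 + 17 + 41 + 100 + 19 = 344
e = 344 / (344 + 133) = 344 / 477 = 0.7212
Estimated eligible among unknowns: 0.7212 × 78 = 56.25
Base: 344 + 56.25 = 400.25
RR3 = 167 / 400.25 = 0.4172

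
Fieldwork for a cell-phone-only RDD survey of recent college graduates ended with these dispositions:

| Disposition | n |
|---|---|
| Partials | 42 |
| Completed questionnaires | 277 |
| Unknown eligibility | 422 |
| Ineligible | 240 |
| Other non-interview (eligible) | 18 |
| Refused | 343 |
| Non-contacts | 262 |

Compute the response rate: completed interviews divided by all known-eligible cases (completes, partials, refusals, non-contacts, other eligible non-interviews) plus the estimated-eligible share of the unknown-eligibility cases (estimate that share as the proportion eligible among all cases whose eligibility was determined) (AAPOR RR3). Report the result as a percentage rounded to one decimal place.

Top → 277
Determined eligible → 277 + 42 + 343 + 262 + 18 = 942
e = 942 / (942 + 240) = 942 / 1182 = 0.7970
Eligible share of unknowns → 0.7970 × 422 = 336.33
Denom → 942 + 336.33 = 1278.33
RR3 = 277 / 1278.33 = 0.2167

21.7%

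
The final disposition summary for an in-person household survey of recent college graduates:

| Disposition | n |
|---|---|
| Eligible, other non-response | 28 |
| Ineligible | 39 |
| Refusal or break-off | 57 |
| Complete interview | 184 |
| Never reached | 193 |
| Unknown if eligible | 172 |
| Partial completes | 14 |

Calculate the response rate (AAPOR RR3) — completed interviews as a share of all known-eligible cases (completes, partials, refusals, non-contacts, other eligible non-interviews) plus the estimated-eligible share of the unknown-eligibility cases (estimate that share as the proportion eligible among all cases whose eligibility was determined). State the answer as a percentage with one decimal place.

Num: 184
Determined eligible: 184 + 14 + 57 + 193 + 28 = 476
e = 476 / (476 + 39) = 476 / 515 = 0.9243
e × U: 0.9243 × 172 = 158.98
Base: 476 + 158.98 = 634.98
RR3 = 184 / 634.98 = 0.2898

29.0%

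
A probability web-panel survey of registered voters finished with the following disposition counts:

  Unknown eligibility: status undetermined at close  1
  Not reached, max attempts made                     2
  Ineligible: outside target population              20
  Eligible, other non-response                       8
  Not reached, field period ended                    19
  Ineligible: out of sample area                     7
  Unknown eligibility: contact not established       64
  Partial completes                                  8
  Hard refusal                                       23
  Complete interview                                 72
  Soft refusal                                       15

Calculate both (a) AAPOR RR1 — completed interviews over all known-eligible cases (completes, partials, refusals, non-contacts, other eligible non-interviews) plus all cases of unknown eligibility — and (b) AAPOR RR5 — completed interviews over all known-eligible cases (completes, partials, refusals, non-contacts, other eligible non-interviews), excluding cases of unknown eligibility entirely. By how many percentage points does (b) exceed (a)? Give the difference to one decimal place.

Refusals = 23 + 15 = 38
Never reached = 19 + 2 = 21
Undetermined eligibility = 64 + 1 = 65
Out of scope = 20 + 7 = 27
Numerator: 72
Base: 72 + 8 + 38 + 21 + 8 + 65 = 212
RR1 = 72 / 212 = 0.3396
Base: 72 + 8 + 38 + 21 + 8 = 147
RR5 = 72 / 147 = 0.4898
Difference = 48.98 − 33.96 = 15.02 percentage points

15.0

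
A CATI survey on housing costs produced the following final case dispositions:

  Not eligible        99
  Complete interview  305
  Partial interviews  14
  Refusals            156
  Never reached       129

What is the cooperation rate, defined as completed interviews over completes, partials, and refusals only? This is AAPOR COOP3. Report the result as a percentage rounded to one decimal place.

Top = 305
Denom = 305 + 14 + 156 = 475
COOP3 = 305 / 475 = 0.6421

64.2%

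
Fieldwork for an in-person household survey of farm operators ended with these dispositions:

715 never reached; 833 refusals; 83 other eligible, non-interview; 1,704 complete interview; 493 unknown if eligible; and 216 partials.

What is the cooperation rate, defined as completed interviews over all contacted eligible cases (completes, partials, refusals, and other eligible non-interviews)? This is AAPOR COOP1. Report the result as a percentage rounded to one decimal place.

60.1%

Numerator → 1704
Denom → 1704 + 216 + 833 + 83 = 2836
COOP1 = 1704 / 2836 = 0.6008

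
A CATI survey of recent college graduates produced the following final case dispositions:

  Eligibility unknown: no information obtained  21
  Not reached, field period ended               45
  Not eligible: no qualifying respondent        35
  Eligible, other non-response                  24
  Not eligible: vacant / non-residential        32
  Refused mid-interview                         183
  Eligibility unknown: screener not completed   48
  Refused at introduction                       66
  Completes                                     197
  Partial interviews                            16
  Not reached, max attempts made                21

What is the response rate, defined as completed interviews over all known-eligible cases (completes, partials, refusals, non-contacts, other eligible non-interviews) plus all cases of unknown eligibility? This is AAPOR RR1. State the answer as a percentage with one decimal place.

Refusal or break-off = 66 + 183 = 249
Non-contacts = 45 + 21 = 66
Eligibility not determined = 48 + 21 = 69
Ineligible = 35 + 32 = 67
Num → 197
Base → 197 + 16 + 249 + 66 + 24 + 69 = 621
RR1 = 197 / 621 = 0.3172

31.7%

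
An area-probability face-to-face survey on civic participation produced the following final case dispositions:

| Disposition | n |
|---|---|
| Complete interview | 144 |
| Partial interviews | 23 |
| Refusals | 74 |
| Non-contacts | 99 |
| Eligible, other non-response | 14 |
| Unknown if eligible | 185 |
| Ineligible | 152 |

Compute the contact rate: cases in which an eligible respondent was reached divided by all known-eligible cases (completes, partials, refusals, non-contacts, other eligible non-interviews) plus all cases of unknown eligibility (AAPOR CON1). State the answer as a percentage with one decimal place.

Top → 144 + 23 + 74 + 14 = 255
Denom → 144 + 23 + 74 + 99 + 14 + 185 = 539
CON1 = 255 / 539 = 0.4731

47.3%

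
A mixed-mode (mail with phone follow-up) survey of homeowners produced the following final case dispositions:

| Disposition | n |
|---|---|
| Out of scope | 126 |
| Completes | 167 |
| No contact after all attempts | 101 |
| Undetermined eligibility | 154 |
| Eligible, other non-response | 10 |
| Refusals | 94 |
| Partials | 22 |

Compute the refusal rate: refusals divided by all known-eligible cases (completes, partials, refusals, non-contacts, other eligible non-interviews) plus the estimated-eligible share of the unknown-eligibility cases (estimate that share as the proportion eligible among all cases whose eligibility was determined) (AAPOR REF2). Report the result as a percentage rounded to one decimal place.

Num = 94
Known eligible = 167 + 22 + 94 + 101 + 10 = 394
e = 394 / (394 + 126) = 394 / 520 = 0.7577
Eligible share of unknowns = 0.7577 × 154 = 116.69
Base = 394 + 116.69 = 510.69
REF2 = 94 / 510.69 = 0.1841

18.4%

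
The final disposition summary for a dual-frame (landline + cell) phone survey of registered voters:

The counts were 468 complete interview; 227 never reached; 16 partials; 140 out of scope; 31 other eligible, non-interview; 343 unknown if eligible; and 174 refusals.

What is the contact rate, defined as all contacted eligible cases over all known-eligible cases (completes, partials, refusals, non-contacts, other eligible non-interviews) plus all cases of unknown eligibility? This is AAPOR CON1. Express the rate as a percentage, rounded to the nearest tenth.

Top = 468 + 16 + 174 + 31 = 689
Base = 468 + 16 + 174 + 227 + 31 + 343 = 1259
CON1 = 689 / 1259 = 0.5473

54.7%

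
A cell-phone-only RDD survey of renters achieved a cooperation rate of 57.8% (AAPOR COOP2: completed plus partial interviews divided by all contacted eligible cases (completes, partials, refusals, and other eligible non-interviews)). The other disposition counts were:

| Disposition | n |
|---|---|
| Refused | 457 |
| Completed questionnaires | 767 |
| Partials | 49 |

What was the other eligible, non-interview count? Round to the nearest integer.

Numerator: 767 + 49 = 816
COOP2 = 816 / D = 0.578
D = 816 / 0.578 = 1411.8
Remaining denominator categories sum to 1273
other eligible, non-interview = 1411.8 − 1273 ≈ 139

139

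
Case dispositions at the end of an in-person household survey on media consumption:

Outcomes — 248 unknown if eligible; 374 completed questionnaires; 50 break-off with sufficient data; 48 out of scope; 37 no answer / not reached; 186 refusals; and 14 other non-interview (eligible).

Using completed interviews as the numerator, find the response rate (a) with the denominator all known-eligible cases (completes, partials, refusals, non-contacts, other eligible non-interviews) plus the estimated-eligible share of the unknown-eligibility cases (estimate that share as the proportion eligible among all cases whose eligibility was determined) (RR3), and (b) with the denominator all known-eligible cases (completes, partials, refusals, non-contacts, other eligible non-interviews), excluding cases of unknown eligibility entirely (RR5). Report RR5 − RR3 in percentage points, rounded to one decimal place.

Numerator → 374
Eligible (known) → 374 + 50 + 186 + 37 + 14 = 661
e = 661 / (661 + 48) = 661 / 709 = 0.9323
e × U → 0.9323 × 248 = 231.21
Base → 661 + 231.21 = 892.21
RR3 = 374 / 892.21 = 0.4192
Base → 374 + 50 + 186 + 37 + 14 = 661
RR5 = 374 / 661 = 0.5658
Difference = 56.58 − 41.92 = 14.66 percentage points

14.7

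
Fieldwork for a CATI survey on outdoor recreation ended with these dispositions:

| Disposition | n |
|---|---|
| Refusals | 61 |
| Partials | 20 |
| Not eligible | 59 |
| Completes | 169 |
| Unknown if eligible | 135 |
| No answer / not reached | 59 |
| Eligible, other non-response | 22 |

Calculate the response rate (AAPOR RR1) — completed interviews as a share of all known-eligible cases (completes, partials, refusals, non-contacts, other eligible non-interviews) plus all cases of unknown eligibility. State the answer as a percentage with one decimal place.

Numerator = 169
Base = 169 + 20 + 61 + 59 + 22 + 135 = 466
RR1 = 169 / 466 = 0.3627

36.3%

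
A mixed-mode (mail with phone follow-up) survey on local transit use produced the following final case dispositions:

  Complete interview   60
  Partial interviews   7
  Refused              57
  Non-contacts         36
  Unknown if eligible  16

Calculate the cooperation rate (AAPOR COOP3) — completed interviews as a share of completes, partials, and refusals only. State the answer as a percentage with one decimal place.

Num: 60
Denominator: 60 + 7 + 57 = 124
COOP3 = 60 / 124 = 0.4839

48.4%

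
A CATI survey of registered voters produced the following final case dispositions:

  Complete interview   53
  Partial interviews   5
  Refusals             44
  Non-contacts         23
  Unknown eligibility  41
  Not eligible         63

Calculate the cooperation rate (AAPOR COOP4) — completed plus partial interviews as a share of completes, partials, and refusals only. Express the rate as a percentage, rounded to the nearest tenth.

56.9%

Num = 53 + 5 = 58
Denom = 53 + 5 + 44 = 102
COOP4 = 58 / 102 = 0.5686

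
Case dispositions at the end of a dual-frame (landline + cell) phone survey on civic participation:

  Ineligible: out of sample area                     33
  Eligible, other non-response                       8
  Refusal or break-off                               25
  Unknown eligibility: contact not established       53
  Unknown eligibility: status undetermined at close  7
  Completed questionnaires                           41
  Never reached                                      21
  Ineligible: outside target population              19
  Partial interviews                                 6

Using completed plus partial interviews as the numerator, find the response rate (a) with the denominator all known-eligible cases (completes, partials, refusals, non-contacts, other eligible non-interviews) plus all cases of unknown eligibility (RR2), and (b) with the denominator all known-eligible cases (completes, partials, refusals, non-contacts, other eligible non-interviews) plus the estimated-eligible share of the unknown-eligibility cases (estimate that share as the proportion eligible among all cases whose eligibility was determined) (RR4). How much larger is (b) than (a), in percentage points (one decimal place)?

4.2

Unknown if eligible = 53 + 7 = 60
Ineligible = 19 + 33 = 52
Num: 41 + 6 = 47
Denom: 41 + 6 + 25 + 21 + 8 + 60 = 161
RR2 = 47 / 161 = 0.2919
Eligible (known): 41 + 6 + 25 + 21 + 8 = 101
e = 101 / (101 + 52) = 101 / 153 = 0.6601
Estimated eligible among unknowns: 0.6601 × 60 = 39.61
Denom: 101 + 39.61 = 140.61
RR4 = 47 / 140.61 = 0.3343
Difference = 33.43 − 29.19 = 4.24 percentage points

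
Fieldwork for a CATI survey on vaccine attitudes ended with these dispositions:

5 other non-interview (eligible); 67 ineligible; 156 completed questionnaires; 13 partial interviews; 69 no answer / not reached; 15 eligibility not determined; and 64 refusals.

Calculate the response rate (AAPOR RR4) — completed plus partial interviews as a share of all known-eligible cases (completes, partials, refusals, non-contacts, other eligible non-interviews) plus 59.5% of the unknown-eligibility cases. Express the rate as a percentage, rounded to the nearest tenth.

Top = 156 + 13 = 169
Eligible (known) = 156 + 13 + 64 + 69 + 5 = 307
Estimated eligible among unknowns = 0.5950 × 15 = 8.92
Denom = 307 + 8.92 = 315.92
RR4 = 169 / 315.92 = 0.5349

53.5%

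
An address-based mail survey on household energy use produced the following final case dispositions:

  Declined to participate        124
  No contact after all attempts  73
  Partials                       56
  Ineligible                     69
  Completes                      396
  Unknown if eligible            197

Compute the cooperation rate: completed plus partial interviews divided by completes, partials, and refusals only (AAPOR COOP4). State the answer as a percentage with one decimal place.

78.5%

Numerator = 396 + 56 = 452
Denominator = 396 + 56 + 124 = 576
COOP4 = 452 / 576 = 0.7847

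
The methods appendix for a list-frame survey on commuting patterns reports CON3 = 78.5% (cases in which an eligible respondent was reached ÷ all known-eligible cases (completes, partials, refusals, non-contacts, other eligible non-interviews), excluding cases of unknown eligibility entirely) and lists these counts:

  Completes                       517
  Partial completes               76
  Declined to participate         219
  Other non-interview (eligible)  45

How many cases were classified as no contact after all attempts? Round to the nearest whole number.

Num → 517 + 76 + 219 + 45 = 857
CON3 = 857 / D = 0.785
D = 857 / 0.785 = 1091.7
Remaining denominator categories sum to 857
no contact after all attempts = 1091.7 − 857 ≈ 235

235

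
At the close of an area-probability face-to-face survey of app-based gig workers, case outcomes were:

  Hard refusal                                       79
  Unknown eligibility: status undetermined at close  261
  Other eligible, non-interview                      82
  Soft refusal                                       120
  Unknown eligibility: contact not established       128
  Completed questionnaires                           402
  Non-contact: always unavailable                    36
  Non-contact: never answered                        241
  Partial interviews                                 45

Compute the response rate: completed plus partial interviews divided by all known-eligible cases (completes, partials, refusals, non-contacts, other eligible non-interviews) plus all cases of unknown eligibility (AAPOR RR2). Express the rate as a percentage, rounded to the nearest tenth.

Refusal or break-off = 79 + 120 = 199
No answer / not reached = 241 + 36 = 277
Eligibility not determined = 128 + 261 = 389
Numerator: 402 + 45 = 447
Denominator: 402 + 45 + 199 + 277 + 82 + 389 = 1394
RR2 = 447 / 1394 = 0.3207

32.1%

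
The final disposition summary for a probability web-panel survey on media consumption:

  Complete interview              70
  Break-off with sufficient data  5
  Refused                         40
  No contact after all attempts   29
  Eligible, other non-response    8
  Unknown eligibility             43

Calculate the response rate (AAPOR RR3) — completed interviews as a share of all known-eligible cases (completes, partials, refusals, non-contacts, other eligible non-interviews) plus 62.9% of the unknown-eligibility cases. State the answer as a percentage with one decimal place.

Numerator: 70
Known eligible: 70 + 5 + 40 + 29 + 8 = 152
Eligible share of unknowns: 0.6290 × 43 = 27.05
Denominator: 152 + 27.05 = 179.05
RR3 = 70 / 179.05 = 0.3910

39.1%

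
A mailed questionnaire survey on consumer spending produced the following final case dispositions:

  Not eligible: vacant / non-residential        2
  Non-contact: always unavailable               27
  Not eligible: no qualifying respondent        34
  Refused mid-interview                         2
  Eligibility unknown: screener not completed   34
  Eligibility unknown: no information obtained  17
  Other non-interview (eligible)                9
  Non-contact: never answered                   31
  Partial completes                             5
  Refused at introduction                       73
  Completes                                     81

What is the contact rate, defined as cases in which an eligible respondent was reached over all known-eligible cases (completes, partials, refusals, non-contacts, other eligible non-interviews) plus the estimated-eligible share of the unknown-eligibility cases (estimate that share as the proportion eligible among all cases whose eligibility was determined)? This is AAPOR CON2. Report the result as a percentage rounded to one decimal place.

Refusal or break-off = 73 + 2 = 75
Never reached = 31 + 27 = 58
Eligibility not determined = 34 + 17 = 51
Ineligible = 34 + 2 = 36
Num → 81 + 5 + 75 + 9 = 170
Eligible (known) → 81 + 5 + 75 + 58 + 9 = 228
e = 228 / (228 + 36) = 228 / 264 = 0.8636
Estimated eligible among unknowns → 0.8636 × 51 = 44.04
Base → 228 + 44.04 = 272.04
CON2 = 170 / 272.04 = 0.6249

62.5%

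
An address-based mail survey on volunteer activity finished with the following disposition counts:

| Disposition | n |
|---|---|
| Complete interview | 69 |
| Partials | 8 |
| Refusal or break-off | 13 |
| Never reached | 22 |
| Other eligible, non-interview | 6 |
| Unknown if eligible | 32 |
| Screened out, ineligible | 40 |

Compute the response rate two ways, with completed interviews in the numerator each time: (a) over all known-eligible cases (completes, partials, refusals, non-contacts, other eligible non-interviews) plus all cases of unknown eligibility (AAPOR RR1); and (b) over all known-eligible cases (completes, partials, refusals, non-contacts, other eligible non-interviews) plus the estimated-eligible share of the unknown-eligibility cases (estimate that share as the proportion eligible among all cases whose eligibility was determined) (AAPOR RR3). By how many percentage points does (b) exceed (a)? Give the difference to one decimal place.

2.6

Numerator → 69
Denom → 69 + 8 + 13 + 22 + 6 + 32 = 150
RR1 = 69 / 150 = 0.4600
Eligible (known) → 69 + 8 + 13 + 22 + 6 = 118
e = 118 / (118 + 40) = 118 / 158 = 0.7468
Eligible share of unknowns → 0.7468 × 32 = 23.90
Denom → 118 + 23.90 = 141.90
RR3 = 69 / 141.90 = 0.4863
Difference = 48.63 − 46.00 = 2.63 percentage points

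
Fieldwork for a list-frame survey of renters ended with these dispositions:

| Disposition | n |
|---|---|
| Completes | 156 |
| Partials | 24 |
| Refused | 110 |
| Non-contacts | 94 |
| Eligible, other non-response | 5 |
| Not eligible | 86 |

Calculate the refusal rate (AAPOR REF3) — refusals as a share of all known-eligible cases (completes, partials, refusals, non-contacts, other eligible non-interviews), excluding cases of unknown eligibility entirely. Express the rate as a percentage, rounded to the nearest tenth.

Num: 110
Denom: 156 + 24 + 110 + 94 + 5 = 389
REF3 = 110 / 389 = 0.2828

28.3%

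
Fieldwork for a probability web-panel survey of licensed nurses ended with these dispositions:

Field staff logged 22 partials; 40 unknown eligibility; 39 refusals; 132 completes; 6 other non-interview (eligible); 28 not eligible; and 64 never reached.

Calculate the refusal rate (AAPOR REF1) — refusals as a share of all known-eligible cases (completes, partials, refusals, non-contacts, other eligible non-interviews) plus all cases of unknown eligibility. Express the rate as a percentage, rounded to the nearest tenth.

12.9%

Top: 39
Denominator: 132 + 22 + 39 + 64 + 6 + 40 = 303
REF1 = 39 / 303 = 0.1287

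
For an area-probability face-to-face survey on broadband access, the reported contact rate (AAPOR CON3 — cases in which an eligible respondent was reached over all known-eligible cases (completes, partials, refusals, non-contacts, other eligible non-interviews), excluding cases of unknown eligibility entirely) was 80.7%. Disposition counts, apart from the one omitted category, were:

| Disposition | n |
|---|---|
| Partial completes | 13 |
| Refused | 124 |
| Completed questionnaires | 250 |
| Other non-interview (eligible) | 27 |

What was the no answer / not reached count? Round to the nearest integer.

99

Num → 250 + 13 + 124 + 27 = 414
CON3 = 414 / D = 0.807
D = 414 / 0.807 = 513.0
Remaining denominator categories sum to 414
no answer / not reached = 513.0 − 414 ≈ 99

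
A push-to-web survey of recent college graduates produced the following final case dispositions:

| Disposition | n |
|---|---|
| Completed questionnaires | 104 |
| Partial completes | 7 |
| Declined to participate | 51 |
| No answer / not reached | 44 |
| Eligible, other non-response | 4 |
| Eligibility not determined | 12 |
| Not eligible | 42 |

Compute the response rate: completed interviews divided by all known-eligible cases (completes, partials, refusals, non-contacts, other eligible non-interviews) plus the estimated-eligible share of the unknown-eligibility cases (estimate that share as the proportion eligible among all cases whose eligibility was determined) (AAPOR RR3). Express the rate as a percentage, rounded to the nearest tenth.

47.3%

Numerator = 104
Determined eligible = 104 + 7 + 51 + 44 + 4 = 210
e = 210 / (210 + 42) = 210 / 252 = 0.8333
Estimated eligible among unknowns = 0.8333 × 12 = 10.00
Denom = 210 + 10.00 = 220.00
RR3 = 104 / 220.00 = 0.4727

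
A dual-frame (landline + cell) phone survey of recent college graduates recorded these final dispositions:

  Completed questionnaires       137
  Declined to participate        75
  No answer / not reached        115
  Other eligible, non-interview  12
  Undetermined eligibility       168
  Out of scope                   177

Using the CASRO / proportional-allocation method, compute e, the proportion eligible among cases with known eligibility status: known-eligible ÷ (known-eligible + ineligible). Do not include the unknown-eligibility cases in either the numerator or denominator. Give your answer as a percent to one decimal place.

Known eligible: 137 + 75 + 115 + 12 = 339
e = 339 / (339 + 177) = 339 / 516 = 0.6570

65.7%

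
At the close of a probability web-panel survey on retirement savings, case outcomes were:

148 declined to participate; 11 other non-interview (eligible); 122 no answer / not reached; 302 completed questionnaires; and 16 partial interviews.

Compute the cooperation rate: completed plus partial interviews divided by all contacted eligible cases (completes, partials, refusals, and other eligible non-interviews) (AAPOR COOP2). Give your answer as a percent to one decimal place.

Num → 302 + 16 = 318
Base → 302 + 16 + 148 + 11 = 477
COOP2 = 318 / 477 = 0.6667

66.7%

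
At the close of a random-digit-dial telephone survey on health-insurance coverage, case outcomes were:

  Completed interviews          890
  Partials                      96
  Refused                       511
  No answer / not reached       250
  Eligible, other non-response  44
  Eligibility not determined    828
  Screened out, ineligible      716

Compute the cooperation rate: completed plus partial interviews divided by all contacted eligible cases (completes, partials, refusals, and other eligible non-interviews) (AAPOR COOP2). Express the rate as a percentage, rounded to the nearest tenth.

Num: 890 + 96 = 986
Denom: 890 + 96 + 511 + 44 = 1541
COOP2 = 986 / 1541 = 0.6398

64.0%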